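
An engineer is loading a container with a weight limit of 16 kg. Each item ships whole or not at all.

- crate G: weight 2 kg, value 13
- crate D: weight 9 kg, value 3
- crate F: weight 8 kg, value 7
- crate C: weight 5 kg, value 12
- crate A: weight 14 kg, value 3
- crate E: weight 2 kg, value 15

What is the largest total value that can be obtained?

40

crate G + crate C + crate E: weight 2 + 5 + 2 = 9 ≤ 16, value 13 + 12 + 15 = 40.
crate G + crate F + crate E: weight 2 + 8 + 2 = 12 ≤ 16, value 13 + 7 + 15 = 35.
crate F + crate C + crate E: weight 8 + 5 + 2 = 15 ≤ 16, value 7 + 12 + 15 = 34.
Best is crate G, crate C, and crate E with total value 40.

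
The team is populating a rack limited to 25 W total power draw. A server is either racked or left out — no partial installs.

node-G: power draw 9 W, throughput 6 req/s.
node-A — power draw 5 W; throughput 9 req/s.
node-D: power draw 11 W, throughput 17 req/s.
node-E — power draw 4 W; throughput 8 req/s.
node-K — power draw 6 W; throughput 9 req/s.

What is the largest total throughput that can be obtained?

Treat it as a binary knapsack problem.
Allowing fractional choices, the relaxed optimum would be about 41.5, but servers are indivisible.
node-A + node-D + node-E: power draw 5 + 11 + 4 = 20 ≤ 25, throughput 9 + 17 + 8 = 34.
node-D + node-E + node-K: power draw 11 + 4 + 6 = 21 ≤ 25, throughput 17 + 8 + 9 = 34.
node-A + node-D + node-K: power draw 5 + 11 + 6 = 22 ≤ 25, throughput 9 + 17 + 9 = 35.
Best is node-A, node-D, and node-K with total throughput 35.

35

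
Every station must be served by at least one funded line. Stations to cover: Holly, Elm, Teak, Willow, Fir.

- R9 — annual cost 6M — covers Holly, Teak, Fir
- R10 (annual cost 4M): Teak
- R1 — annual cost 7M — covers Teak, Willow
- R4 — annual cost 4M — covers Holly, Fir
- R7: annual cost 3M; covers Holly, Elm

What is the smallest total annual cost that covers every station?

Choose R1, R4, and R7: together they cover Holly, Elm, Teak, Willow, Fir — every station.
Total annual cost: 7 + 4 + 3 = 14.

14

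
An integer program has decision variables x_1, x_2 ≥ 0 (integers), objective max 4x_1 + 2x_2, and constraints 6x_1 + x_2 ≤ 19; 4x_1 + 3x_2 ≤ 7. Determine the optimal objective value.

(x_1,x_2)=(1,1) is feasible, giving 6.
(x_1,x_2)=(0,2) is feasible, giving 4.
(x_1,x_2)=(1,0) is feasible, giving 4.
The best lattice point is (1,1), giving 6.

6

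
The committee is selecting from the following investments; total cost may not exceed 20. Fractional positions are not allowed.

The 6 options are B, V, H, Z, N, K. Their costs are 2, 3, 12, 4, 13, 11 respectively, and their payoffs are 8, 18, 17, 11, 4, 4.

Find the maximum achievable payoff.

46

Allowing fractional choices, the relaxed optimum would be about 52.6, but investments are indivisible.
V + H + Z: cost 3 + 12 + 4 = 19 ≤ 20, payoff 18 + 17 + 11 = 46.
B + V + H: cost 2 + 3 + 12 = 17 ≤ 20, payoff 8 + 18 + 17 = 43.
Best is V, H, and Z with total payoff 46.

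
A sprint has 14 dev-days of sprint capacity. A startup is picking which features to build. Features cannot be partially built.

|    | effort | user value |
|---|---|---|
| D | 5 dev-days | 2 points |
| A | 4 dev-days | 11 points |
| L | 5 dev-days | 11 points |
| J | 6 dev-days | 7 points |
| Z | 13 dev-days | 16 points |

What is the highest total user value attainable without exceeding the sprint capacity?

Treat it as a binary knapsack problem.
A + L: effort 4 + 5 = 9 ≤ 14, user value 11 + 11 = 22.
A + J: effort 4 + 6 = 10 ≤ 14, user value 11 + 7 = 18.
D + A + L: effort 5 + 4 + 5 = 14 ≤ 14, user value 2 + 11 + 11 = 24.
Best is D, A, and L with total user value 24.

24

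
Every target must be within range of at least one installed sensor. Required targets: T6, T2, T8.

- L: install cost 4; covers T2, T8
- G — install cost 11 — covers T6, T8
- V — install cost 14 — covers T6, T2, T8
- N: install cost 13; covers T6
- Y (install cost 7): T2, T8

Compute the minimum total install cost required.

14

The greedy cost-per-new-target heuristic would pick L and G for 15, but a cheaper cover exists.
V alone covers T6, T2, T8 — every target.
Total install cost: 14.
No cover costs less than 14.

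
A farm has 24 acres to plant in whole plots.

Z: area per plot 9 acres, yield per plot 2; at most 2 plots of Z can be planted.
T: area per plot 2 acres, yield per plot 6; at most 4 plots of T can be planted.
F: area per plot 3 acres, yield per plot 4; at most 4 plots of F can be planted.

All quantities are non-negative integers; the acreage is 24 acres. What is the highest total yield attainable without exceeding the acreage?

This is a bounded integer knapsack.
Take 4×T and 4×F: area 20 ≤ 24, yield 4·6 + 4·4 = 40.
T has the best ratio (6/2) and is taken to its limit of 4; remaining capacity is filled optimally with the others.

40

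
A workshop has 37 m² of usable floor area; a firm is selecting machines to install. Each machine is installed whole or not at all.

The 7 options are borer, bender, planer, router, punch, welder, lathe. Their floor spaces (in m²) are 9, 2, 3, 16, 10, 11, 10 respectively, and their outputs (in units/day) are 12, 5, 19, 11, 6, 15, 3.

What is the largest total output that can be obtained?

borer + bender + planer + punch + welder: floor space 9 + 2 + 3 + 10 + 11 = 35 ≤ 37, output 12 + 5 + 19 + 6 + 15 = 57.
borer + bender + planer + welder + lathe: floor space 9 + 2 + 3 + 11 + 10 = 35 ≤ 37, output 12 + 5 + 19 + 15 + 3 = 54.
Best is borer, bender, planer, punch, and welder with total output 57.

57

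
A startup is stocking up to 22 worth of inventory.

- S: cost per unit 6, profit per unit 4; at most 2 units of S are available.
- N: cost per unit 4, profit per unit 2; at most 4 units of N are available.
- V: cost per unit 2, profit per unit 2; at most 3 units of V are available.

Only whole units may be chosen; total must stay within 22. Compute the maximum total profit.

This is a bounded integer knapsack.
4×N and 3×V: cost 22 ≤ 22, profit 4·2 + 3·2 = 14.
2×S, 1×N, and 3×V: cost 22 ≤ 22, profit 2·4 + 1·2 + 3·2 = 16.
Best is 16.

16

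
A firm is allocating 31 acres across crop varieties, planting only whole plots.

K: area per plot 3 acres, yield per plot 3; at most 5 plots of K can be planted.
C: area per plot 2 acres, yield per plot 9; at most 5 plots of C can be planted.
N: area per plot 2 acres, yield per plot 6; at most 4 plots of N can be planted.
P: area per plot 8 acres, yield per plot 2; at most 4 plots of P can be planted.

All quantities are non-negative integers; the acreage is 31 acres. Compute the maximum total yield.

81

Take 4×K, 5×C, and 4×N: area 30 ≤ 31, yield 4·3 + 5·9 + 4·6 = 81.
C has the best ratio (9/2) and is taken to its limit of 5; remaining capacity is filled optimally with the others.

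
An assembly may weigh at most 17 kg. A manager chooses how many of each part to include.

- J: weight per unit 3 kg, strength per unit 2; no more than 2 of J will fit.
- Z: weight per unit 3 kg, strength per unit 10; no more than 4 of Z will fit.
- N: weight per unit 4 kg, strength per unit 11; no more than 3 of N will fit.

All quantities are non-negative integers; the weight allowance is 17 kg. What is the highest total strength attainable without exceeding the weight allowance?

52

This is a bounded integer knapsack.
Take 3×Z and 2×N: weight 17 ≤ 17, strength 3·10 + 2·11 = 52.
No other integer combination yields more.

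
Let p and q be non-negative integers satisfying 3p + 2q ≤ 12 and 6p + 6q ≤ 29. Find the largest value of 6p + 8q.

The continuous relaxation peaks at (0, 4.83) with value 38.67; rounding to a feasible lattice point costs some objective.
(p,q)=(0,4): 3·0+2·4=8≤12, 6·0+6·4=24≤29, objective 32.
(p,q)=(1,3): 3·1+2·3=9≤12, 6·1+6·3=24≤29, objective 30.
The best lattice point is (0,4), giving 32.

32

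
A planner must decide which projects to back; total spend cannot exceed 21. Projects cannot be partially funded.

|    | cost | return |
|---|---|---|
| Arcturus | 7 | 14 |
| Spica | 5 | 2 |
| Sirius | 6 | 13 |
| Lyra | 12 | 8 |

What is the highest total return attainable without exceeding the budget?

29

This is a 0-1 knapsack instance.
Arcturus + Sirius: cost 7 + 6 = 13 ≤ 21, return 14 + 13 = 27.
Arcturus + Spica + Sirius: cost 7 + 5 + 6 = 18 ≤ 21, return 14 + 2 + 13 = 29.
Best is Arcturus, Spica, and Sirius with total return 29.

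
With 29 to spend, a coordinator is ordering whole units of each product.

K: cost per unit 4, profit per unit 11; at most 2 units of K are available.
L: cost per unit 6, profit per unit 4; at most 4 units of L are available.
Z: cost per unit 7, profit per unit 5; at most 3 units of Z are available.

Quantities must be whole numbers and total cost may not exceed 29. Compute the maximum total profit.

37

This is a bounded integer knapsack.
Take 2×K and 3×Z: cost 29 ≤ 29, profit 2·11 + 3·5 = 37.
K has the best ratio (11/4) and is taken to its limit of 2; remaining capacity is filled optimally with the others.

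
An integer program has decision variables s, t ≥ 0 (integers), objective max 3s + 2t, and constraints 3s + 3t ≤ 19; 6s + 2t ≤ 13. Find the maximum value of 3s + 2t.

12

(s,t)=(0,6): 3·0+3·6=18≤19, 6·0+2·6=12≤13, objective 12.
(s,t)=(0,5): 3·0+3·5=15≤19, 6·0+2·5=10≤13, objective 10.
Maximum is 12 at (s,t)=(0,6).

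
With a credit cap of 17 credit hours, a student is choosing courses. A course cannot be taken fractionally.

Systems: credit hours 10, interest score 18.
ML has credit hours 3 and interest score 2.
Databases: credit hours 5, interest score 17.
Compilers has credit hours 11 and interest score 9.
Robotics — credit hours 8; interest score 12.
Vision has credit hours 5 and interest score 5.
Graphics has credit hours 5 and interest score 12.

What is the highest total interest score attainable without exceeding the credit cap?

35

Allowing fractional choices, the relaxed optimum would be about 41.6, but courses are indivisible.
Databases + Vision + Graphics: credit hours 5 + 5 + 5 = 15 ≤ 17, interest score 17 + 5 + 12 = 34.
Systems + Databases: credit hours 10 + 5 = 15 ≤ 17, interest score 18 + 17 = 35.
Best is Systems and Databases with total interest score 35.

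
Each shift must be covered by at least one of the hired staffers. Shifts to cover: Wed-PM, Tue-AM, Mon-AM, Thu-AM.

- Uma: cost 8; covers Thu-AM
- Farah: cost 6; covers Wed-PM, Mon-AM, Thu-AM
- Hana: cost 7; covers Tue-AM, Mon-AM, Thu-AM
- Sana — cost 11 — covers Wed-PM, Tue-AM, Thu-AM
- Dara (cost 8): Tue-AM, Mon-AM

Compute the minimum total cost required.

13

Choose Farah and Hana: together they cover Wed-PM, Tue-AM, Mon-AM, Thu-AM — every shift.
Total cost: 6 + 7 = 13.
No cover costs less than 13.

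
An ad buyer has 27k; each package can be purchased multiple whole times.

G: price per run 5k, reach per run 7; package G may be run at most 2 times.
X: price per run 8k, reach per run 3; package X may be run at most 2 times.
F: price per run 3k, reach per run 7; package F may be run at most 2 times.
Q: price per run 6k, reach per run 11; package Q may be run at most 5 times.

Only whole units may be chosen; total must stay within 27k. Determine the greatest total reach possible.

This is a bounded integer knapsack.
Take 1×F and 4×Q: price 27 ≤ 27, reach 1·7 + 4·11 = 51.
No other integer combination yields more.

51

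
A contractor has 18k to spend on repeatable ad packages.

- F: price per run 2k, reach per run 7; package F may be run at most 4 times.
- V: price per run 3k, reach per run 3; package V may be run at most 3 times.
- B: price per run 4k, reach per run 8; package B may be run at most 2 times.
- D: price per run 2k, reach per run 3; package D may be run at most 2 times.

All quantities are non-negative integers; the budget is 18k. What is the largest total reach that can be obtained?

This is a bounded integer knapsack.
F has the best ratio (7/2); taking only F gives at most 4×7 = 28 (stopped by the supply cap of 4).
Mixing does better — 4×F, 2×B, and 1×D: price 18 ≤ 18, reach 4·7 + 2·8 + 1·3 = 47.

47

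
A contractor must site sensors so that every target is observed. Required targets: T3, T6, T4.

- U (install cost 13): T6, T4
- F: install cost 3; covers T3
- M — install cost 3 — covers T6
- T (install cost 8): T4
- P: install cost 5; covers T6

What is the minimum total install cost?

Choose F, M, and T: together they cover T3, T6, T4 — every target.
Total install cost: 3 + 3 + 8 = 14.
No cover costs less than 14.

14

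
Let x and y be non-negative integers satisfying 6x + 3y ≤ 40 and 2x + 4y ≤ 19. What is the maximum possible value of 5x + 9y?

43

(x,y)=(5,2) is feasible, giving 43.
(x,y)=(6,1) is feasible, giving 39.
Maximum is 43 at (x,y)=(5,2).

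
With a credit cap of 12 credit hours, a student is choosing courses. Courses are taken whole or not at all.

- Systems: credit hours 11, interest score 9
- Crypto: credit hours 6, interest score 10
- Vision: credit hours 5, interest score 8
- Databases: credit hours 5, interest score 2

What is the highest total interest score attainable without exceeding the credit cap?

This is an integer program with binary decision variables.
Allowing fractional choices, the relaxed optimum would be about 18.8, but courses are indivisible.
Crypto: credit hours 6 ≤ 12, interest score 10.
Crypto + Vision: credit hours 6 + 5 = 11 ≤ 12, interest score 10 + 8 = 18.
Crypto + Databases: credit hours 6 + 5 = 11 ≤ 12, interest score 10 + 2 = 12.
Best is Crypto and Vision with total interest score 18.

18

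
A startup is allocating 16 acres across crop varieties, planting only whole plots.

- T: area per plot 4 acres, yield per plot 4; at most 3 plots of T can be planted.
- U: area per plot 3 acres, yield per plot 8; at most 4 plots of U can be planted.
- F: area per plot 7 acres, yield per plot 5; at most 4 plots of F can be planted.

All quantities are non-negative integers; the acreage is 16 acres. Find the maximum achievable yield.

36

U has the best ratio (8/3); taking only U gives at most 4×8 = 32 (stopped by the supply cap of 4).
Mixing does better — 1×T and 4×U: area 16 ≤ 16, yield 1·4 + 4·8 = 36.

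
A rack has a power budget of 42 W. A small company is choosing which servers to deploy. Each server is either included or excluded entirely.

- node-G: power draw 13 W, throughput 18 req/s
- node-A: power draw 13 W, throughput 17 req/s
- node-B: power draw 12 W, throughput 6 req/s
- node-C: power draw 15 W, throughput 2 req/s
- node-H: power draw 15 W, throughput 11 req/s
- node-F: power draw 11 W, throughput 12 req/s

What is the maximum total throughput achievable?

Allowing fractional choices, the relaxed optimum would be about 50.7, but servers are indivisible.
node-G + node-A + node-H: power draw 13 + 13 + 15 = 41 ≤ 42, throughput 18 + 17 + 11 = 46.
node-G + node-A + node-F: power draw 13 + 13 + 11 = 37 ≤ 42, throughput 18 + 17 + 12 = 47.
node-G + node-A + node-B: power draw 13 + 13 + 12 = 38 ≤ 42, throughput 18 + 17 + 6 = 41.
Best is node-G, node-A, and node-F with total throughput 47.

47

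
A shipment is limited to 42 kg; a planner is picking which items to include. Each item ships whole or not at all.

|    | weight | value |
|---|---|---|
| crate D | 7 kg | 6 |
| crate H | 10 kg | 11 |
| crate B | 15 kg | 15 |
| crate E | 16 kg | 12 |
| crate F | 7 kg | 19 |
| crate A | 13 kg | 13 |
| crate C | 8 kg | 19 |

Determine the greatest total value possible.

crate H + crate E + crate F + crate C: weight 10 + 16 + 7 + 8 = 41 ≤ 42, value 11 + 12 + 19 + 19 = 61.
crate H + crate F + crate A + crate C: weight 10 + 7 + 13 + 8 = 38 ≤ 42, value 11 + 19 + 13 + 19 = 62.
crate H + crate B + crate F + crate C: weight 10 + 15 + 7 + 8 = 40 ≤ 42, value 11 + 15 + 19 + 19 = 64.
Best is crate H, crate B, crate F, and crate C with total value 64.

64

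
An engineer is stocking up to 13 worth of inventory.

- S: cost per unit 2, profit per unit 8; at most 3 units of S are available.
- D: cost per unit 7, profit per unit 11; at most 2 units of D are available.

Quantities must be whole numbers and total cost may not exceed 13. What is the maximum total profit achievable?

35

This is a bounded integer knapsack.
S has the best ratio (8/2); taking only S gives at most 3×8 = 24 (stopped by the supply cap of 3).
Mixing does better — 3×S and 1×D: cost 13 ≤ 13, profit 3·8 + 1·11 = 35.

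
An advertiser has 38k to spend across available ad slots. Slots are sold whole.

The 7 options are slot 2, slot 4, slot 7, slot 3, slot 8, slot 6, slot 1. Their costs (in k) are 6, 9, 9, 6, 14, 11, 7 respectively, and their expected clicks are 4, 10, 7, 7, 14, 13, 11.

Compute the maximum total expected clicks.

45

This is a 0-1 knapsack instance.
Allowing fractional choices, the relaxed optimum would be about 46.0, but ad slots are indivisible.
slot 2 + slot 8 + slot 6 + slot 1: cost 6 + 14 + 11 + 7 = 38 ≤ 38, expected clicks 4 + 14 + 13 + 11 = 42.
slot 3 + slot 8 + slot 6 + slot 1: cost 6 + 14 + 11 + 7 = 38 ≤ 38, expected clicks 7 + 14 + 13 + 11 = 45.
slot 4 + slot 3 + slot 8 + slot 1: cost 9 + 6 + 14 + 7 = 36 ≤ 38, expected clicks 10 + 7 + 14 + 11 = 42.
Best is slot 3, slot 8, slot 6, and slot 1 with total expected clicks 45.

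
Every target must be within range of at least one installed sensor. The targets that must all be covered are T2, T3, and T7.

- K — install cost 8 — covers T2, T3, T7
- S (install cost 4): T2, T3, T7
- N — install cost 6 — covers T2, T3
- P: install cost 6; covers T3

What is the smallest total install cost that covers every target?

This is an integer covering problem.
S alone covers T2, T3, T7 — every target.
Total install cost: 4.
No cover costs less than 4.

4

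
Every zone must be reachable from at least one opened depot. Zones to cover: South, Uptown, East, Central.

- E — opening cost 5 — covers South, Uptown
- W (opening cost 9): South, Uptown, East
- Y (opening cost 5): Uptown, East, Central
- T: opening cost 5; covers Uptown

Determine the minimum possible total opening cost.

Choose E and Y: together they cover South, Uptown, East, Central — every zone.
Total opening cost: 5 + 5 = 10.
No cover costs less than 10.

10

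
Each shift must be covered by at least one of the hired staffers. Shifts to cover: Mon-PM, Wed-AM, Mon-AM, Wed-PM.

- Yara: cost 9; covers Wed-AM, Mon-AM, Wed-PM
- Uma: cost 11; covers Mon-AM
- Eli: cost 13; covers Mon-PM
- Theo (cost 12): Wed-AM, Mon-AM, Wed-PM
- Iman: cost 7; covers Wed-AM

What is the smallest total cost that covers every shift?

22

Choose Yara and Eli: together they cover Mon-PM, Wed-AM, Mon-AM, Wed-PM — every shift.
Total cost: 9 + 13 = 22.
No cover costs less than 22.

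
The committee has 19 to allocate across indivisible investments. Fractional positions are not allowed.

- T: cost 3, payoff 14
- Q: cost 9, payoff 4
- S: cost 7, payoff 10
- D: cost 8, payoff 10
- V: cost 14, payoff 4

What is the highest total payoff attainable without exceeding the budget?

34

Take T, S, and D: cost 3 + 7 + 8 = 18 ≤ 19, payoff 14 + 10 + 10 = 34.
No other feasible combination does better.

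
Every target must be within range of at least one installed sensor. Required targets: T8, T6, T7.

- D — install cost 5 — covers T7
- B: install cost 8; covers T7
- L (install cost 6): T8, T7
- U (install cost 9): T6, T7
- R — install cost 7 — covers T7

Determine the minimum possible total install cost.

This is an integer covering problem.
Choose L and U: together they cover T8, T6, T7 — every target.
Total install cost: 6 + 9 = 15.
No cover costs less than 15.

15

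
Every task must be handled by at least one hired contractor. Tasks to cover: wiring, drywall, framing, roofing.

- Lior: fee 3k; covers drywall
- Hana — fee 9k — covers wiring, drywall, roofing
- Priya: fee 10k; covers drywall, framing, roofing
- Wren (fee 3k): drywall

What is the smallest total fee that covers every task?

19

The greedy cost-per-new-task heuristic would pick Lior, Hana, and Priya for 22, but a cheaper cover exists.
Choose Hana and Priya: together they cover wiring, drywall, framing, roofing — every task.
Total fee: 9 + 10 = 19.
No cover costs less than 19.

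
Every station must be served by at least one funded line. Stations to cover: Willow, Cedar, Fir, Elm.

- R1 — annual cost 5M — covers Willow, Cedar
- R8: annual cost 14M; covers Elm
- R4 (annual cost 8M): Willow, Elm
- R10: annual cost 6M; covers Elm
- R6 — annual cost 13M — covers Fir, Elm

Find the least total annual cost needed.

The greedy cost-per-new-station heuristic would pick R1, R10, and R6 for 24, but a cheaper cover exists.
Choose R1 and R6: together they cover Willow, Cedar, Fir, Elm — every station.
Total annual cost: 5 + 13 = 18.
No cover costs less than 18.

18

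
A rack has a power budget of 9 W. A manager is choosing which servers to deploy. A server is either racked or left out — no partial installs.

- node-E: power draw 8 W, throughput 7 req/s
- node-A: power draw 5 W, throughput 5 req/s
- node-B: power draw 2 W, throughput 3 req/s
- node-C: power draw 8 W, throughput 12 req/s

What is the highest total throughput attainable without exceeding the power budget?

12

Take node-C: power draw 8 ≤ 9, throughput 12.
No other feasible combination does better.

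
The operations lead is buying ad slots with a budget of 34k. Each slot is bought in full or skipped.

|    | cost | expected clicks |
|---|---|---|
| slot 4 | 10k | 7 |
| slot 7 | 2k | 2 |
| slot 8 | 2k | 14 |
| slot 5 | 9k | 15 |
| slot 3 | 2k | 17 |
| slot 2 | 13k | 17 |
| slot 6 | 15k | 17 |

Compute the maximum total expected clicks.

67

This is a 0-1 knapsack instance.
slot 7 + slot 8 + slot 3 + slot 2 + slot 6: cost 2 + 2 + 2 + 13 + 15 = 34 ≤ 34, expected clicks 2 + 14 + 17 + 17 + 17 = 67.
slot 7 + slot 8 + slot 5 + slot 3 + slot 2: cost 2 + 2 + 9 + 2 + 13 = 28 ≤ 34, expected clicks 2 + 14 + 15 + 17 + 17 = 65.
slot 7 + slot 8 + slot 5 + slot 3 + slot 6: cost 2 + 2 + 9 + 2 + 15 = 30 ≤ 34, expected clicks 2 + 14 + 15 + 17 + 17 = 65.
Best is slot 7, slot 8, slot 3, slot 2, and slot 6 with total expected clicks 67.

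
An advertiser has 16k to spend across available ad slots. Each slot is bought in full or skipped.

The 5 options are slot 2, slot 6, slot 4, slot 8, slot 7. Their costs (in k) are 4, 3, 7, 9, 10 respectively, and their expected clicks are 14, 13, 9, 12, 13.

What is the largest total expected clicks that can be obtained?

39

This is a 0-1 knapsack instance.
Take slot 2, slot 6, and slot 8: cost 4 + 3 + 9 = 16 ≤ 16, expected clicks 14 + 13 + 12 = 39.
No other feasible combination does better.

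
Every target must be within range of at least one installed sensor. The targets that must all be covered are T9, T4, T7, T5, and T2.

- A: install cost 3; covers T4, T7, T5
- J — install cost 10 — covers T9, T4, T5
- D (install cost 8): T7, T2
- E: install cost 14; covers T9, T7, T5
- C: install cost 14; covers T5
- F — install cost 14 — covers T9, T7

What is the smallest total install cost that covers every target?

This is a weighted set-cover instance.
The greedy cost-per-new-target heuristic would pick A, D, and J for 21, but a cheaper cover exists.
Choose J and D: together they cover T9, T4, T7, T5, T2 — every target.
Total install cost: 10 + 8 = 18.
No cover costs less than 18.

18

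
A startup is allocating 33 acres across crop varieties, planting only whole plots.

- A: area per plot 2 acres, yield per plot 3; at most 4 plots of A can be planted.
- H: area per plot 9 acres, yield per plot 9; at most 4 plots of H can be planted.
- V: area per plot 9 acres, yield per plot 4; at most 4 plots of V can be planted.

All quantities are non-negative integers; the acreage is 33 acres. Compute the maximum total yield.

36

A has the best ratio (3/2); taking only A gives at most 4×3 = 12 (stopped by the supply cap of 4).
Mixing does better — 3×A and 3×H: area 33 ≤ 33, yield 3·3 + 3·9 = 36.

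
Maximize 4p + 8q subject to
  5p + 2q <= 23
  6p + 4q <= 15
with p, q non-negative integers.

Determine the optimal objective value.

24

Relaxing integrality, the LP optimum is 30.00 at (p,q) = (0, 3.75), which is not an integer point.
(p,q)=(0,3): 5·0+2·3=6≤23, 6·0+4·3=12≤15, objective 24.
(p,q)=(1,2): 5·1+2·2=9≤23, 6·1+4·2=14≤15, objective 20.
Maximum is 24 at (p,q)=(0,3).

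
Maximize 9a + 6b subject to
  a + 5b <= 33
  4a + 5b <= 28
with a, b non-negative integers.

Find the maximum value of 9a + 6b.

(a,b)=(7,0): 1·7+5·0=7≤33, 4·7+5·0=28≤28, objective 63.
(a,b)=(6,0): 1·6+5·0=6≤33, 4·6+5·0=24≤28, objective 54.
The best lattice point is (7,0), giving 63.

63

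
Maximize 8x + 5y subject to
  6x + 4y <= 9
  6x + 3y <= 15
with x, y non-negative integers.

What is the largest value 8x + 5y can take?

10

The continuous relaxation peaks at (1.5, 0) with value 12.00; rounding to a feasible lattice point costs some objective.
(x,y)=(0,2): 6·0+4·2=8≤9, 6·0+3·2=6≤15, objective 10.
(x,y)=(1,0): 6·1+4·0=6≤9, 6·1+3·0=6≤15, objective 8.
(x,y)=(0,1): 6·0+4·1=4≤9, 6·0+3·1=3≤15, objective 5.
No feasible integer point exceeds 10.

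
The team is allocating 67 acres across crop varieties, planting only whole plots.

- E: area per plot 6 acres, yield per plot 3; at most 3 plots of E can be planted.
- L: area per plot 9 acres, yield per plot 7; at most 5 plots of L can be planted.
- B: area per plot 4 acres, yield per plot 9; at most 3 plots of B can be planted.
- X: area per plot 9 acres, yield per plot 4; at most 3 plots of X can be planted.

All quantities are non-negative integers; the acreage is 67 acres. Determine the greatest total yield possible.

66

5×L, 3×B, and 1×X: area 66 ≤ 67, yield 5·7 + 3·9 + 1·4 = 66.
1×E, 5×L, and 3×B: area 63 ≤ 67, yield 1·3 + 5·7 + 3·9 = 65.
Best is 66.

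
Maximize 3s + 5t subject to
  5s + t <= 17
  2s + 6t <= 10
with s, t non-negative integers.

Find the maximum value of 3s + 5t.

Relaxing integrality, the LP optimum is 12.71 at (s,t) = (3.29, 0.571), which is not an integer point.
(s,t)=(2,1): 5·2+1·1=11≤17, 2·2+6·1=10≤10, objective 11.
(s,t)=(3,0): 5·3+1·0=15≤17, 2·3+6·0=6≤10, objective 9.
The best lattice point is (2,1), giving 11.

11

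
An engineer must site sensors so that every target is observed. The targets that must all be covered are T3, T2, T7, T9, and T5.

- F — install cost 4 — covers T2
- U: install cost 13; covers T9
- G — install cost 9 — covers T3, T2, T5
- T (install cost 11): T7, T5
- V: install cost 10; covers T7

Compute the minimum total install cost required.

32

Choose U, G, and V: together they cover T3, T2, T7, T9, T5 — every target.
Total install cost: 13 + 9 + 10 = 32.
No cover costs less than 32.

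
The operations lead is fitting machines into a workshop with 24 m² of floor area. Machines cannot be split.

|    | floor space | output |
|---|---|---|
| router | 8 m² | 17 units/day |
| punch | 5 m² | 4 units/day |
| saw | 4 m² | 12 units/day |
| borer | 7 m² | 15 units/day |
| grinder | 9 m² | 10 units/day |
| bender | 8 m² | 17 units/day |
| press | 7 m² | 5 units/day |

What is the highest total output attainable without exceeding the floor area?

Allowing fractional choices, the relaxed optimum would be about 54.6, but machines are indivisible.
router + borer + bender: floor space 8 + 7 + 8 = 23 ≤ 24, output 17 + 15 + 17 = 49.
router + punch + saw + borer: floor space 8 + 5 + 4 + 7 = 24 ≤ 24, output 17 + 4 + 12 + 15 = 48.
Best is router, borer, and bender with total output 49.

49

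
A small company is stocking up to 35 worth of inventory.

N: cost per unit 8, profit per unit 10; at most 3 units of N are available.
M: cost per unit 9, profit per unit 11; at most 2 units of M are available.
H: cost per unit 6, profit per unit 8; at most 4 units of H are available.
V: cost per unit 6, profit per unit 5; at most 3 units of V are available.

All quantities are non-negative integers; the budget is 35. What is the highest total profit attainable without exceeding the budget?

45

H has the best ratio (8/6); taking only H gives at most 4×8 = 32 (stopped by the supply cap of 4).
Mixing does better — 1×N, 1×M, and 3×H: cost 35 ≤ 35, profit 1·10 + 1·11 + 3·8 = 45.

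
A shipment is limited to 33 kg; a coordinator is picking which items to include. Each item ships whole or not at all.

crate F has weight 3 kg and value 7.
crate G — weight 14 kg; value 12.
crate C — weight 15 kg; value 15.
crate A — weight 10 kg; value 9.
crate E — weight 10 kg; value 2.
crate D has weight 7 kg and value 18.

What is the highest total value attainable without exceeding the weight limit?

42

Allowing fractional choices, the relaxed optimum would be about 47.2, but items are indivisible.
crate G + crate A + crate D: weight 14 + 10 + 7 = 31 ≤ 33, value 12 + 9 + 18 = 39.
crate F + crate C + crate D: weight 3 + 15 + 7 = 25 ≤ 33, value 7 + 15 + 18 = 40.
crate C + crate A + crate D: weight 15 + 10 + 7 = 32 ≤ 33, value 15 + 9 + 18 = 42.
Best is crate C, crate A, and crate D with total value 42.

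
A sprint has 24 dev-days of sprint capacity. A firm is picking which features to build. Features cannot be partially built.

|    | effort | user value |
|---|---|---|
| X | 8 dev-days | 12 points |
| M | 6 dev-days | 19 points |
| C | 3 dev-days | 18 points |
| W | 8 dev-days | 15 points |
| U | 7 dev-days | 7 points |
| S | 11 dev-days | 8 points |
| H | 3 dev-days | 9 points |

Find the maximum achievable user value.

61

Allowing fractional choices, the relaxed optimum would be about 67.0, but features are indivisible.
X + M + C + H: effort 8 + 6 + 3 + 3 = 20 ≤ 24, user value 12 + 19 + 18 + 9 = 58.
M + C + W + H: effort 6 + 3 + 8 + 3 = 20 ≤ 24, user value 19 + 18 + 15 + 9 = 61.
M + C + W + U: effort 6 + 3 + 8 + 7 = 24 ≤ 24, user value 19 + 18 + 15 + 7 = 59.
Best is M, C, W, and H with total user value 61.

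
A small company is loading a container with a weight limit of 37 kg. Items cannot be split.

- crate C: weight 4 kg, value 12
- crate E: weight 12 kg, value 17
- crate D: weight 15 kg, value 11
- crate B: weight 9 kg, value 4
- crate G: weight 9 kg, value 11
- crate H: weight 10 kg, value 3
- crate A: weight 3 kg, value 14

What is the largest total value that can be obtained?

This is a 0-1 knapsack instance.
Allowing fractional choices, the relaxed optimum would be about 60.6, but items are indivisible.
crate C + crate E + crate D + crate A: weight 4 + 12 + 15 + 3 = 34 ≤ 37, value 12 + 17 + 11 + 14 = 54.
crate C + crate E + crate G + crate A: weight 4 + 12 + 9 + 3 = 28 ≤ 37, value 12 + 17 + 11 + 14 = 54.
crate C + crate E + crate B + crate G + crate A: weight 4 + 12 + 9 + 9 + 3 = 37 ≤ 37, value 12 + 17 + 4 + 11 + 14 = 58.
Best is crate C, crate E, crate B, crate G, and crate A with total value 58.

58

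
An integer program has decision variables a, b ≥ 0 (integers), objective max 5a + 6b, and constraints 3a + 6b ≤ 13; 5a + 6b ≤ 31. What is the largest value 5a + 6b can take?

(a,b)=(4,0) is feasible, giving 20.
(a,b)=(3,0) is feasible, giving 15.
Maximum is 20 at (a,b)=(4,0).

20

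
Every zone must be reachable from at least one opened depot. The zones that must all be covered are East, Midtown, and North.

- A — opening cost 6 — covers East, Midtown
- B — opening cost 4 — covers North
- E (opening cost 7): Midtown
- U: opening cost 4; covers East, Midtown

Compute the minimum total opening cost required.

This is a weighted set-cover instance.
Choose B and U: together they cover East, Midtown, North — every zone.
Total opening cost: 4 + 4 = 8.
No cover costs less than 8.

8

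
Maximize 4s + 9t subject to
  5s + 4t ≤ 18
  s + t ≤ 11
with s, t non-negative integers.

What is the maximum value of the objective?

36

Relaxing integrality, the LP optimum is 40.50 at (s,t) = (0, 4.5), which is not an integer point.
(s,t)=(0,4): 5·0+4·4=16≤18, 1·0+1·4=4≤11, objective 36.
(s,t)=(1,3): 5·1+4·3=17≤18, 1·1+1·3=4≤11, objective 31.
(s,t)=(0,3): 5·0+4·3=12≤18, 1·0+1·3=3≤11, objective 27.
Maximum is 36 at (s,t)=(0,4).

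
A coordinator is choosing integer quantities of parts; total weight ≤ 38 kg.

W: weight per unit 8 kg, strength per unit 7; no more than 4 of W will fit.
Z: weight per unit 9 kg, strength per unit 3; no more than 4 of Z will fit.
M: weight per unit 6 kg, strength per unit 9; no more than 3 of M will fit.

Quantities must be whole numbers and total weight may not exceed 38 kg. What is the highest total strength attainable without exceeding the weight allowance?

This is a bounded integer knapsack.
Take 2×W and 3×M: weight 34 ≤ 38, strength 2·7 + 3·9 = 41.
M has the best ratio (9/6) and is taken to its limit of 3; remaining capacity is filled optimally with the others.

41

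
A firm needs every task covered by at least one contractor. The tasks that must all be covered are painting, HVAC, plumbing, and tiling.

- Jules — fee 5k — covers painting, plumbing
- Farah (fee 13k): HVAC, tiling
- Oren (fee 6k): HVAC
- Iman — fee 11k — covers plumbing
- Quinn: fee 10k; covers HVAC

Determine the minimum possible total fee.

18

The greedy cost-per-new-task heuristic would pick Jules, Oren, and Farah for 24, but a cheaper cover exists.
Choose Jules and Farah: together they cover painting, HVAC, plumbing, tiling — every task.
Total fee: 5 + 13 = 18.
No cover costs less than 18.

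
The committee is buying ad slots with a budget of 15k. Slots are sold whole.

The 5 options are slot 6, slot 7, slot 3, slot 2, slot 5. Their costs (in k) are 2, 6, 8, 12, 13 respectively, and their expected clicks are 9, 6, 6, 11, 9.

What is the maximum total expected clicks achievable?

20

This is a 0-1 knapsack instance.
slot 6 + slot 2: cost 2 + 12 = 14 ≤ 15, expected clicks 9 + 11 = 20.
slot 6 + slot 5: cost 2 + 13 = 15 ≤ 15, expected clicks 9 + 9 = 18.
slot 6 + slot 7: cost 2 + 6 = 8 ≤ 15, expected clicks 9 + 6 = 15.
Best is slot 6 and slot 2 with total expected clicks 20.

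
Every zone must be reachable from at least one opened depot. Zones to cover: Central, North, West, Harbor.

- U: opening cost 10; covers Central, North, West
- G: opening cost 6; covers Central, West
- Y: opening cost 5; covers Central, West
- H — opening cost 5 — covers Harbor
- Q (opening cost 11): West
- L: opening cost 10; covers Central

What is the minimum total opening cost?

The greedy cost-per-new-zone heuristic would pick Y, H, and U for 20, but a cheaper cover exists.
Choose U and H: together they cover Central, North, West, Harbor — every zone.
Total opening cost: 10 + 5 = 15.
No cover costs less than 15.

15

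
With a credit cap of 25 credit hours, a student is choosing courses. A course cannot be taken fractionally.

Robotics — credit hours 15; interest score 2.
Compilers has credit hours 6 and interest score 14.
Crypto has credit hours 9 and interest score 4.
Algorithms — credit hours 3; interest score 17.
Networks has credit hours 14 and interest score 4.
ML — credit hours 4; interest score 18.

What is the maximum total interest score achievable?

53

Treat it as a binary knapsack problem.
Compilers + Algorithms + ML: credit hours 6 + 3 + 4 = 13 ≤ 25, interest score 14 + 17 + 18 = 49.
Compilers + Crypto + Algorithms + ML: credit hours 6 + 9 + 3 + 4 = 22 ≤ 25, interest score 14 + 4 + 17 + 18 = 53.
Best is Compilers, Crypto, Algorithms, and ML with total interest score 53.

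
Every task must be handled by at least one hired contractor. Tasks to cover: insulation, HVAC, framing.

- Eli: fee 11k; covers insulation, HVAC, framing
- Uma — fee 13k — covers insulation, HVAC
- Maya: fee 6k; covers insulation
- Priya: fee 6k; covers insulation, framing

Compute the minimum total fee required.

Eli alone covers insulation, HVAC, framing — every task.
Total fee: 11.

11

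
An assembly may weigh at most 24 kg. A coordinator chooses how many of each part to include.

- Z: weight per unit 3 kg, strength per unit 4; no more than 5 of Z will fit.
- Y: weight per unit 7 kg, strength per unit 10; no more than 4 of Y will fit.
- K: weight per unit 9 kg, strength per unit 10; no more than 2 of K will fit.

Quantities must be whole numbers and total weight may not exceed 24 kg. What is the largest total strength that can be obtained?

34

3×Z and 2×Y: weight 23 ≤ 24, strength 3·4 + 2·10 = 32.
1×Z and 3×Y: weight 24 ≤ 24, strength 1·4 + 3·10 = 34.
Best is 34.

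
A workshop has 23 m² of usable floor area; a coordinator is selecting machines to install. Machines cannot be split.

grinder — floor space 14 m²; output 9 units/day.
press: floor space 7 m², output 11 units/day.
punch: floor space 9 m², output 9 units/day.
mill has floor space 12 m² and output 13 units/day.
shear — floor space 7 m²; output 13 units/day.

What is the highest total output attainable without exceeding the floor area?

33

Take press, punch, and shear: floor space 7 + 9 + 7 = 23 ≤ 23, output 11 + 9 + 13 = 33.
No other feasible combination does better.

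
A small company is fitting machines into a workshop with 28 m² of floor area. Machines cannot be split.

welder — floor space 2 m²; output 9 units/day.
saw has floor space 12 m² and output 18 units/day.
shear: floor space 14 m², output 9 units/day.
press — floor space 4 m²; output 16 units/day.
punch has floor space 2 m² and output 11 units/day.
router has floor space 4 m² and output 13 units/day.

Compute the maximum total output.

Allowing fractional choices, the relaxed optimum would be about 69.6, but machines are indivisible.
saw + press + punch + router: floor space 12 + 4 + 2 + 4 = 22 ≤ 28, output 18 + 16 + 11 + 13 = 58.
welder + saw + press + punch + router: floor space 2 + 12 + 4 + 2 + 4 = 24 ≤ 28, output 9 + 18 + 16 + 11 + 13 = 67.
welder + shear + press + punch + router: floor space 2 + 14 + 4 + 2 + 4 = 26 ≤ 28, output 9 + 9 + 16 + 11 + 13 = 58.
Best is welder, saw, press, punch, and router with total output 67.

67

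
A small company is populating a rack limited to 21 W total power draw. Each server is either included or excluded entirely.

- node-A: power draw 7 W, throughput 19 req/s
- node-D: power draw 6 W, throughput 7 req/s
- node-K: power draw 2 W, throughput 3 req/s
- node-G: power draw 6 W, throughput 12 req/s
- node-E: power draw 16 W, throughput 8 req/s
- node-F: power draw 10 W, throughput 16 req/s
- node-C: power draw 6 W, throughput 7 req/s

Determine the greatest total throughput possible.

Allowing fractional choices, the relaxed optimum would be about 43.8, but servers are indivisible.
node-A + node-D + node-K + node-G: power draw 7 + 6 + 2 + 6 = 21 ≤ 21, throughput 19 + 7 + 3 + 12 = 41.
node-A + node-K + node-G + node-C: power draw 7 + 2 + 6 + 6 = 21 ≤ 21, throughput 19 + 3 + 12 + 7 = 41.
node-A + node-D + node-G: power draw 7 + 6 + 6 = 19 ≤ 21, throughput 19 + 7 + 12 = 38.
The maximum throughput is 41; one optimal choice is node-A, node-D, node-K, and node-G.

41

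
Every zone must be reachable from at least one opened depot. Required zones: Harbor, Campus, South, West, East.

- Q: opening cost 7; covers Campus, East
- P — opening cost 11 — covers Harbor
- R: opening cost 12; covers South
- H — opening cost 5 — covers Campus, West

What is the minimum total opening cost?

This is a weighted set-cover instance.
Choose Q, P, R, and H: together they cover Harbor, Campus, South, West, East — every zone.
Total opening cost: 7 + 11 + 12 + 5 = 35.

35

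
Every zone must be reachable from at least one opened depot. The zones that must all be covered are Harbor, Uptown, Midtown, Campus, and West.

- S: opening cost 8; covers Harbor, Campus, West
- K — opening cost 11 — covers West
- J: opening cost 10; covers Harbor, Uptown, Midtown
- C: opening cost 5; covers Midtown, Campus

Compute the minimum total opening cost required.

18

This is a weighted set-cover instance.
The greedy cost-per-new-zone heuristic would pick C, S, and J for 23, but a cheaper cover exists.
Choose S and J: together they cover Harbor, Uptown, Midtown, Campus, West — every zone.
Total opening cost: 8 + 10 = 18.
No cover costs less than 18.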